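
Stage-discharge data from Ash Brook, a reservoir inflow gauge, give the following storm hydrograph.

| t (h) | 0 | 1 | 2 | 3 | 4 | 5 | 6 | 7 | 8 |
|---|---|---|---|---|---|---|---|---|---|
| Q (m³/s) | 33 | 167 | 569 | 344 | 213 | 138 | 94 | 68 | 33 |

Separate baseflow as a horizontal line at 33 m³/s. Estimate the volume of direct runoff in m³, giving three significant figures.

Direct-runoff ordinates (Q − Q_b): 0.0, 134.0, 536.0, 311.0, 180.0, 105.0, 61.0, 35.0, 0.0 m³/s.
ΣQ_DR = 1362 m³/s.
With Δt = 1 h = 3600 s, V = ΣQ_DR · Δt = 1362 × 3600 = 4.90 × 10^6 m³.

V ≈ 4.90 × 10^6 m³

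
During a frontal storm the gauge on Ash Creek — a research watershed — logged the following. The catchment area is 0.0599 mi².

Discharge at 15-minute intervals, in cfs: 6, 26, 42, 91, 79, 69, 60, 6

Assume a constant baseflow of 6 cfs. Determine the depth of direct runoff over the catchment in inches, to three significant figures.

Direct runoff: 0.0, 20.0, 36.0, 85.0, 73.0, 63.0, 54.0, 0.0 cfs; ΣQ_DR = 331.0 cfs.
V = ΣQ_DR · Δt = 331.0 × 900 s = 2.979 × 10^5 ft³.
Over A = 0.0599 mi², depth = V / A = 2.14 in.

d ≈ 2.14 in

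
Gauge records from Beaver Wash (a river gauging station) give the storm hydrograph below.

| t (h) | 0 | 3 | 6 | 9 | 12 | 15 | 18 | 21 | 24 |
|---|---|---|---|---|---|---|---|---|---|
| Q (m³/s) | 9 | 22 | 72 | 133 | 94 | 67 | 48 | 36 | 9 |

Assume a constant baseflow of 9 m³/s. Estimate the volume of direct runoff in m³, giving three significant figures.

V ≈ 4.42 × 10^6 m³

Direct-runoff ordinates (Q − Q_b): 0.0, 13.0, 63.0, 124.0, 85.0, 58.0, 39.0, 27.0, 0.0 m³/s.
ΣQ_DR = 409.0 m³/s.
With Δt = 3 h = 10800 s, V = ΣQ_DR · Δt = 409.0 × 10800 = 4.42 × 10^6 m³.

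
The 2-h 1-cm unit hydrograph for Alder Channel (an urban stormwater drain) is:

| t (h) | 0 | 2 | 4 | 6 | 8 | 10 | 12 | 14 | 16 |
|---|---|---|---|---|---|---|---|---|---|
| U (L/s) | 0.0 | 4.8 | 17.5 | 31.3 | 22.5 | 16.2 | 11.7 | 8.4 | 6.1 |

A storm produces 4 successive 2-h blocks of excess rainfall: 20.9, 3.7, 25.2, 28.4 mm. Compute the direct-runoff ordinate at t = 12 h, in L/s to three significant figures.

Q ≈ 176 L/s

By discrete convolution, Q_j = Σ (P_i / 10 mm) · U_{j−i}.
At t = 12 h (j=6): Q = (20.9/10)·11.7 + (3.7/10)·16.2 + (25.2/10)·22.5 + (28.4/10)·31.3 = 176 L/s.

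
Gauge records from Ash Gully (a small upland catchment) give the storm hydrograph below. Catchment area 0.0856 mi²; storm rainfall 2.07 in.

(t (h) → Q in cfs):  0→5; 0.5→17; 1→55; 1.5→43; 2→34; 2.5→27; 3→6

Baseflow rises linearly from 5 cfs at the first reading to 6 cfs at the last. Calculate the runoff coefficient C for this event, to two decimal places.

C ≈ 0.65

ΣQ_DR = 148.5 cfs; V = ΣQ_DR·Δt = 2.673 × 10^5 ft³.
Runoff depth d = V / A = 1.344 in.
C = d / P = 1.344 / 2.07 = 0.65.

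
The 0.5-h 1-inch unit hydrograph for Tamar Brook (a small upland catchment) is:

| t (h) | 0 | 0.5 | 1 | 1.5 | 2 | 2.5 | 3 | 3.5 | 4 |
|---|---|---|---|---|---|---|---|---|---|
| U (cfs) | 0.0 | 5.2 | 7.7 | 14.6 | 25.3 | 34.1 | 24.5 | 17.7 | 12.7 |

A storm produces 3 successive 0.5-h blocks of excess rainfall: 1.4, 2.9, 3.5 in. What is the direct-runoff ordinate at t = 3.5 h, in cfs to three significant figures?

By discrete convolution, Q_j = Σ (P_i / 1 in) · U_{j−i}.
At t = 3.5 h (j=7): Q = (1.4/1)·17.7 + (2.9/1)·24.5 + (3.5/1)·34.1 = 215 cfs.

Q ≈ 215 cfs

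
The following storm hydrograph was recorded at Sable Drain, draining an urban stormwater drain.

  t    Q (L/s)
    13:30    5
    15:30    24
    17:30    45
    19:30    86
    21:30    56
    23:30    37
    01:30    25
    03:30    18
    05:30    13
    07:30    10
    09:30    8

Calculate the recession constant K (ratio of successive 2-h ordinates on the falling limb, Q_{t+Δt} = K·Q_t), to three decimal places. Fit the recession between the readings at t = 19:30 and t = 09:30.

K ≈ 0.712

Using the recession-limb readings at t = 19:30 and t = 09:30: Q falls from 86 to 8 L/s over 7 intervals.
K = (Q₂/Q₁)^(1/7) = (8/86)^(1/7) = 0.712.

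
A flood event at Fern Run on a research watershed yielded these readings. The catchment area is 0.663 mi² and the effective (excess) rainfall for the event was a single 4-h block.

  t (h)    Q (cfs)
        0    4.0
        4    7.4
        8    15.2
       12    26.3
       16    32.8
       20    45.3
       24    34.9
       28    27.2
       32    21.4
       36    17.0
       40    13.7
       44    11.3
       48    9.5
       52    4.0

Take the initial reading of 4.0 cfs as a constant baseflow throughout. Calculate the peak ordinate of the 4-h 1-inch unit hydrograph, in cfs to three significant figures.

U_p ≈ 20.6 cfs

Direct runoff: 0.0, 3.4, 11.2, 22.3, 28.8, 41.3, 30.9, 23.2, 17.4, 13.0, 9.7, 7.3, 5.5, 0.0 cfs; ΣQ_DR = 214.0 cfs, peak = 41.3 cfs.
Runoff depth d = ΣQ_DR·Δt / A = 214.0 × 14400 / (0.663 mi²) = 2.001 in.
The 1-inch UH is the DRH scaled by (1 in)/d, so U_p = 41.3 × 1/2.001 = 20.6 cfs.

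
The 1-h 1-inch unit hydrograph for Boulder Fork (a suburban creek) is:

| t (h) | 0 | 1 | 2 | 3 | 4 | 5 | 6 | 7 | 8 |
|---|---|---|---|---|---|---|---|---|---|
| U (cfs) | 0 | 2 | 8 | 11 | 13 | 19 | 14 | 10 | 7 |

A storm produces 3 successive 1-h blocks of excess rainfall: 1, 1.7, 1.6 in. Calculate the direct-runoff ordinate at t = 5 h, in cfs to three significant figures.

Q ≈ 58.7 cfs

By discrete convolution, Q_j = Σ (P_i / 1 in) · U_{j−i}.
At t = 5 h (j=5): Q = (1/1)·19 + (1.7/1)·13 + (1.6/1)·11 = 58.7 cfs.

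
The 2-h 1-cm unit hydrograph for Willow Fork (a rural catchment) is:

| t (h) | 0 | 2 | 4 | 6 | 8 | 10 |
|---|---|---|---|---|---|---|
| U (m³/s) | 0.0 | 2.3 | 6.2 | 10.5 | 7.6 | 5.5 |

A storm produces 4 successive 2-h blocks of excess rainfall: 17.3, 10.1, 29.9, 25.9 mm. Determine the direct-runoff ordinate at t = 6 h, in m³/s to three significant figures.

By discrete convolution, Q_j = Σ (P_i / 10 mm) · U_{j−i}.
At t = 6 h (j=3): Q = (17.3/10)·10.5 + (10.1/10)·6.2 + (29.9/10)·2.3 + (25.9/10)·0.0 = 31.3 m³/s.

Q ≈ 31.3 m³/s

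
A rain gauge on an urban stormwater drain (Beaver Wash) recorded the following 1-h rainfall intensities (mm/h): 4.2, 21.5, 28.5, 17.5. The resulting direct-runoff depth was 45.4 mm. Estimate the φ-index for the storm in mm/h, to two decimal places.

Only the 3 blocks with intensity above φ contribute runoff: 21.5, 28.5, 17.5 mm/h.
Σ(I−φ)·Δt = d  ⇒  (21.5+28.5+17.5 − 3φ)·1 = 45.4
φ = (67.50 − 45.4/1) / 3 = 7.37 mm/h.

φ ≈ 7.37 mm/h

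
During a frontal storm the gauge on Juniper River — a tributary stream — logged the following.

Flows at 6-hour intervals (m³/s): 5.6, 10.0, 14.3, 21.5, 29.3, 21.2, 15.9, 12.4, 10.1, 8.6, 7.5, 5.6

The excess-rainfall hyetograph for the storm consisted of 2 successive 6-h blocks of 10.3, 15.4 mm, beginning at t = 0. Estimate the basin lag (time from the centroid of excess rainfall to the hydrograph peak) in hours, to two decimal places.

t_L ≈ 17.40 h

Centroid of excess rainfall: t_c = Σ P_i·t̄_i / ΣP_i = 6.5953 h (block centres at 3, 9 h).
Hydrograph peak occurs at t = 24 h, so basin lag t_L = 24 − 6.5953 = 17.40 h.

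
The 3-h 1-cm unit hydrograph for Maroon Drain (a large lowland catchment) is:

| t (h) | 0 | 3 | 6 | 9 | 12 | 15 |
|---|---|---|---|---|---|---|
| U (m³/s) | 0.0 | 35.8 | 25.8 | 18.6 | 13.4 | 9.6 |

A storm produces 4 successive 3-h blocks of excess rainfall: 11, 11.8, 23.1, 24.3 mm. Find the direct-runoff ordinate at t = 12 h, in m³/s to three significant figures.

Q ≈ 183 m³/s

By discrete convolution, Q_j = Σ (P_i / 10 mm) · U_{j−i}.
At t = 12 h (j=4): Q = (11/10)·13.4 + (11.8/10)·18.6 + (23.1/10)·25.8 + (24.3/10)·35.8 = 183 m³/s.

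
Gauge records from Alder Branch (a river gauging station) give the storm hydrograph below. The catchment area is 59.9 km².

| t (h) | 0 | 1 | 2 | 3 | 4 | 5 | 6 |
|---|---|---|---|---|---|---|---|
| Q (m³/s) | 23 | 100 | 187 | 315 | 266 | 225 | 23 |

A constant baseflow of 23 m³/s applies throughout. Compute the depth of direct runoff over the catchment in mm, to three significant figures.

d ≈ 58.8 mm

Direct runoff: 0.0, 77.0, 164.0, 292.0, 243.0, 202.0, 0.0 m³/s; ΣQ_DR = 978.0 m³/s.
V = ΣQ_DR · Δt = 978.0 × 3600 s = 3.521 × 10^6 m³.
Over A = 59.9 km², depth = V / A = 58.8 mm.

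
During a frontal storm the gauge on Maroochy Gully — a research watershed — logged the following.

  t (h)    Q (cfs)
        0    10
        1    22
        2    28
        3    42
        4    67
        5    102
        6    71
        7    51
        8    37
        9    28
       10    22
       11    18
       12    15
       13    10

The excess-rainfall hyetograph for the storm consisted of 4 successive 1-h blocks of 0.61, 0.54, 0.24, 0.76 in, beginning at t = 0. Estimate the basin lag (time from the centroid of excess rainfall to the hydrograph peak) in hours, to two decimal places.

Centroid of excess rainfall: t_c = Σ P_i·t̄_i / ΣP_i = 2.0349 h (block centres at 0.5, 1.5, 2.5, 3.5 h).
Hydrograph peak occurs at t = 5 h, so basin lag t_L = 5 − 2.0349 = 2.97 h.

t_L ≈ 2.97 h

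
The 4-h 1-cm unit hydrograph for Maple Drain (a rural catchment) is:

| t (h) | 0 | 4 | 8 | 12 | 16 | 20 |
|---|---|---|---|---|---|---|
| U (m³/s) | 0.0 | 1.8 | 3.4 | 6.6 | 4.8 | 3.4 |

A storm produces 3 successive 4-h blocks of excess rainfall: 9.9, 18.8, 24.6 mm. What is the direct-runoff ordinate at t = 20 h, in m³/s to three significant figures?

Q ≈ 28.6 m³/s

By discrete convolution, Q_j = Σ (P_i / 10 mm) · U_{j−i}.
At t = 20 h (j=5): Q = (9.9/10)·3.4 + (18.8/10)·4.8 + (24.6/10)·6.6 = 28.6 m³/s.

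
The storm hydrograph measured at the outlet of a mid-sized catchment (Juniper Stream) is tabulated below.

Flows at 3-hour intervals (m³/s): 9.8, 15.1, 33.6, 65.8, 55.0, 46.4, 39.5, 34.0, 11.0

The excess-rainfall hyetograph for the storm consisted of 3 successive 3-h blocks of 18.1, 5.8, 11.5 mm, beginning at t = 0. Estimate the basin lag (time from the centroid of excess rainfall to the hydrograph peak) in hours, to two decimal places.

t_L ≈ 5.06 h

Centroid of excess rainfall: t_c = Σ P_i·t̄_i / ΣP_i = 3.9407 h (block centres at 1.5, 4.5, 7.5 h).
Hydrograph peak occurs at t = 9 h, so basin lag t_L = 9 − 3.9407 = 5.06 h.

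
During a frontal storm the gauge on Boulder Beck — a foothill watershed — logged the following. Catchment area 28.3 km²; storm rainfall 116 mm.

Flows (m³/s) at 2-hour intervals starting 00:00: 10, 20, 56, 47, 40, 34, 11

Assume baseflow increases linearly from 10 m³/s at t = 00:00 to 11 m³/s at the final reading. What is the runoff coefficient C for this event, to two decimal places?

ΣQ_DR = 144.5 m³/s; V = ΣQ_DR·Δt = 1.040 × 10^6 m³.
Runoff depth d = V / A = 36.76 mm.
C = d / P = 36.76 / 116 = 0.32.

C ≈ 0.32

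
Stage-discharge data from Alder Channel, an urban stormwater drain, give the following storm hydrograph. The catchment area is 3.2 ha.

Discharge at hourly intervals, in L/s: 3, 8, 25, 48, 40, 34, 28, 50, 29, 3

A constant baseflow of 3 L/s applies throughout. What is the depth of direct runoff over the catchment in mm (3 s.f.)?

Direct runoff: 0.0, 5.0, 22.0, 45.0, 37.0, 31.0, 25.0, 47.0, 26.0, 0.0 L/s; ΣQ_DR = 238.0 L/s.
V = ΣQ_DR · Δt = 238.0 × 3600 s = 8.568 × 10^5 L.
Over A = 3.2 ha, depth = V / A = 26.8 mm.

d ≈ 26.8 mm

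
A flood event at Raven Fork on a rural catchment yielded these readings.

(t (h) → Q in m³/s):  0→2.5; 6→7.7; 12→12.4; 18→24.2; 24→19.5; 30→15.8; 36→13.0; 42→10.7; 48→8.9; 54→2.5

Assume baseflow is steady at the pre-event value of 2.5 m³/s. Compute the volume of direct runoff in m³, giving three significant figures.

V ≈ 1.99 × 10^6 m³

Direct-runoff ordinates (Q − Q_b): 0.0, 5.2, 9.9, 21.7, 17.0, 13.3, 10.5, 8.2, 6.4, 0.0 m³/s.
ΣQ_DR = 92.20 m³/s.
With Δt = 6 h = 21600 s, V = ΣQ_DR · Δt = 92.20 × 21600 = 1.99 × 10^6 m³.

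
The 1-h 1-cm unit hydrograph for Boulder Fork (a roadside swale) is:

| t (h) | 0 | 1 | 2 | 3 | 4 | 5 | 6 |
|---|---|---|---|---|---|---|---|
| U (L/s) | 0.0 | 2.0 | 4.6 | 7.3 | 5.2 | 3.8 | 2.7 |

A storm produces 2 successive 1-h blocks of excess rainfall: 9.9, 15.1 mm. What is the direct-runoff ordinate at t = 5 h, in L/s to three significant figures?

Q ≈ 11.6 L/s

By discrete convolution, Q_j = Σ (P_i / 10 mm) · U_{j−i}.
At t = 5 h (j=5): Q = (9.9/10)·3.8 + (15.1/10)·5.2 = 11.6 L/s.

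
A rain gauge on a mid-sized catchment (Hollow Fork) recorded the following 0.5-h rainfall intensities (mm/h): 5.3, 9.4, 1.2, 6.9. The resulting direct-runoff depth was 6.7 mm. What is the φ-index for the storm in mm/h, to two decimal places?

Only the 3 blocks with intensity above φ contribute runoff: 5.3, 9.4, 6.9 mm/h.
Σ(I−φ)·Δt = d  ⇒  (5.3+9.4+6.9 − 3φ)·0.5 = 6.7
φ = (21.60 − 6.7/0.5) / 3 = 2.73 mm/h.

φ ≈ 2.73 mm/h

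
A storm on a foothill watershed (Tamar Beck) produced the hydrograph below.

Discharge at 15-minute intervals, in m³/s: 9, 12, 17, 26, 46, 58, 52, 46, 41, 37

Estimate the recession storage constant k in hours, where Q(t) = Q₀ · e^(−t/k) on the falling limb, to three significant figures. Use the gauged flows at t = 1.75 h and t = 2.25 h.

On the falling limb, Q drops from 46 to 37 m³/s between t = 1.75 h and t = 2.25 h (Δt = 0.5 h).
k = −Δt / ln(Q₂/Q₁) = −0.5 / ln(37/46) = 2.30 h.

k ≈ 2.30 h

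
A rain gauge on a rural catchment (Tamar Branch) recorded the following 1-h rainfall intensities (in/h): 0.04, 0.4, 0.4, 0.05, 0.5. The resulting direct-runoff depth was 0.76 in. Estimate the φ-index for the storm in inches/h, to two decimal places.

Only the 3 blocks with intensity above φ contribute runoff: 0.4, 0.4, 0.5 in/h.
Σ(I−φ)·Δt = d  ⇒  (0.4+0.4+0.5 − 3φ)·1 = 0.76
φ = (1.300 − 0.76/1) / 3 = 0.18 in/h.

φ ≈ 0.18 in/h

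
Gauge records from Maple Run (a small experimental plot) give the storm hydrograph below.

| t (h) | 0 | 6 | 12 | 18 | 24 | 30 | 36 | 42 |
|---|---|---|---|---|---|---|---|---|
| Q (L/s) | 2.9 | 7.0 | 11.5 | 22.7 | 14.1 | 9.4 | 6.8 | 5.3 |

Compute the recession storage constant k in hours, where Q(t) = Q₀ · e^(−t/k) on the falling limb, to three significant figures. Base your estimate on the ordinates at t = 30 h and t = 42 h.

On the falling limb, Q drops from 9.4 to 5.3 L/s between t = 30 h and t = 42 h (Δt = 12 h).
k = −Δt / ln(Q₂/Q₁) = −12 / ln(5.3/9.4) = 20.9 h.

k ≈ 20.9 h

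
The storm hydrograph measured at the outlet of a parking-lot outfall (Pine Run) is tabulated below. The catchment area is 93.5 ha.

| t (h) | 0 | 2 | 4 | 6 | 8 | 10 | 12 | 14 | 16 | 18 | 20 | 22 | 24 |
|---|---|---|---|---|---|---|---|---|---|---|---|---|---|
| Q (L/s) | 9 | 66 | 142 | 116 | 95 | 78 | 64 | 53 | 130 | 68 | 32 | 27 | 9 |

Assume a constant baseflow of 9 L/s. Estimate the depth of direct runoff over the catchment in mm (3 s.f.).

d ≈ 5.94 mm

Direct runoff: 0.0, 57.0, 133.0, 107.0, 86.0, 69.0, 55.0, 44.0, 121.0, 59.0, 23.0, 18.0, 0.0 L/s; ΣQ_DR = 772.0 L/s.
V = ΣQ_DR · Δt = 772.0 × 7200 s = 5.558 × 10^6 L.
Over A = 93.5 ha, depth = V / A = 5.94 mm.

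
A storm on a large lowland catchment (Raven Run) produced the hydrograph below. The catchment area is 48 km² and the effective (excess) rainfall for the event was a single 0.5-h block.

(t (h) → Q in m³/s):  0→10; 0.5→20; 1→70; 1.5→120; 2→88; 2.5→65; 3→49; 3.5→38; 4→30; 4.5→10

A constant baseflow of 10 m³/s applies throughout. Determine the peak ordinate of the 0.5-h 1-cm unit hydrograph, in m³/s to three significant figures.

U_p ≈ 73.3 m³/s

Direct runoff: 0.0, 10.0, 60.0, 110.0, 78.0, 55.0, 39.0, 28.0, 20.0, 0.0 m³/s; ΣQ_DR = 400.0 m³/s, peak = 110.0 m³/s.
Runoff depth d = ΣQ_DR·Δt / A = 400.0 × 1800 / (48 km²) = 15.00 mm.
The 1-cm UH is the DRH scaled by (10 mm)/d, so U_p = 110.0 × 10/15.00 = 73.3 m³/s.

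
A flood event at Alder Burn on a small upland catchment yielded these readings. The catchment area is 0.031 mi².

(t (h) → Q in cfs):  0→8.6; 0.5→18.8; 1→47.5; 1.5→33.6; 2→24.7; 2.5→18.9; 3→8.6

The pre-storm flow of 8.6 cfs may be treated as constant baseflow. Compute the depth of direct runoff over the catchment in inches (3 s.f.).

d ≈ 2.51 in

Direct runoff: 0.0, 10.2, 38.9, 25.0, 16.1, 10.3, 0.0 cfs; ΣQ_DR = 100.5 cfs.
V = ΣQ_DR · Δt = 100.5 × 1800 s = 1.809 × 10^5 ft³.
Over A = 0.031 mi², depth = V / A = 2.51 in.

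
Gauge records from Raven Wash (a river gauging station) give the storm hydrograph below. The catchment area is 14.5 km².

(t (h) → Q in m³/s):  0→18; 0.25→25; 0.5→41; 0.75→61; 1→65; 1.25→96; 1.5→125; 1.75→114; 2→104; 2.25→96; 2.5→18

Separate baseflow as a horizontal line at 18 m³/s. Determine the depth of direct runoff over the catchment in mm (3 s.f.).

Direct runoff: 0.0, 7.0, 23.0, 43.0, 47.0, 78.0, 107.0, 96.0, 86.0, 78.0, 0.0 m³/s; ΣQ_DR = 565.0 m³/s.
V = ΣQ_DR · Δt = 565.0 × 900 s = 5.085 × 10^5 m³.
Over A = 14.5 km², depth = V / A = 35.1 mm.

d ≈ 35.1 mm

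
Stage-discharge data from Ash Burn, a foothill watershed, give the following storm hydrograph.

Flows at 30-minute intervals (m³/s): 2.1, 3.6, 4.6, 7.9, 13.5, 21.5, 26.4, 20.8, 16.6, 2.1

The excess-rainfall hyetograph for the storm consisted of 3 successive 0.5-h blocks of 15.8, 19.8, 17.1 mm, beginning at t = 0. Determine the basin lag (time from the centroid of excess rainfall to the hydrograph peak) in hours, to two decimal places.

Centroid of excess rainfall: t_c = Σ P_i·t̄_i / ΣP_i = 0.7623 h (block centres at 0.25, 0.75, 1.25 h).
Hydrograph peak occurs at t = 3 h, so basin lag t_L = 3 − 0.7623 = 2.24 h.

t_L ≈ 2.24 h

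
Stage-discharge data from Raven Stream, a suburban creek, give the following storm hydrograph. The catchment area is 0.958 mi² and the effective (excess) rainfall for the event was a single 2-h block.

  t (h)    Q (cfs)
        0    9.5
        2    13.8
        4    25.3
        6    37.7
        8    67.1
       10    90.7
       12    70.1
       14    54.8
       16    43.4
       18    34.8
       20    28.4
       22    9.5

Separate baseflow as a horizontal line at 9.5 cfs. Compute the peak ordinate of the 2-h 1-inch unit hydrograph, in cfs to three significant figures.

U_p ≈ 67.6 cfs

Direct runoff: 0.0, 4.3, 15.8, 28.2, 57.6, 81.2, 60.6, 45.3, 33.9, 25.3, 18.9, 0.0 cfs; ΣQ_DR = 371.1 cfs, peak = 81.2 cfs.
Runoff depth d = ΣQ_DR·Δt / A = 371.1 × 7200 / (0.958 mi²) = 1.201 in.
The 1-inch UH is the DRH scaled by (1 in)/d, so U_p = 81.2 × 1/1.201 = 67.6 cfs.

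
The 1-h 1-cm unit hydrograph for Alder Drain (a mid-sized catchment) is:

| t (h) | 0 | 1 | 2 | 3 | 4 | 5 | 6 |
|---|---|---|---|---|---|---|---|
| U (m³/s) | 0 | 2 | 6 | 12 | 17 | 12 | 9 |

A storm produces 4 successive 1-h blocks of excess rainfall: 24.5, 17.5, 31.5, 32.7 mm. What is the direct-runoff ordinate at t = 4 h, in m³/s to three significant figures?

Q ≈ 88.1 m³/s

By discrete convolution, Q_j = Σ (P_i / 10 mm) · U_{j−i}.
At t = 4 h (j=4): Q = (24.5/10)·17 + (17.5/10)·12 + (31.5/10)·6 + (32.7/10)·2 = 88.1 m³/s.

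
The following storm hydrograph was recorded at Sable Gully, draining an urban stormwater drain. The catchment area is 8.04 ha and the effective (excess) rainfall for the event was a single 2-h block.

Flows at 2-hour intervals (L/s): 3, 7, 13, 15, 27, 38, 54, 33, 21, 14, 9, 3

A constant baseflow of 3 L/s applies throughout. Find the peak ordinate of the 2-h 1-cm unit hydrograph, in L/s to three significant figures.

Direct runoff: 0.0, 4.0, 10.0, 12.0, 24.0, 35.0, 51.0, 30.0, 18.0, 11.0, 6.0, 0.0 L/s; ΣQ_DR = 201.0 L/s, peak = 51.0 L/s.
Runoff depth d = ΣQ_DR·Δt / A = 201.0 × 7200 / (8.04 ha) = 18.00 mm.
The 1-cm UH is the DRH scaled by (10 mm)/d, so U_p = 51.0 × 10/18.00 = 28.3 L/s.

U_p ≈ 28.3 L/s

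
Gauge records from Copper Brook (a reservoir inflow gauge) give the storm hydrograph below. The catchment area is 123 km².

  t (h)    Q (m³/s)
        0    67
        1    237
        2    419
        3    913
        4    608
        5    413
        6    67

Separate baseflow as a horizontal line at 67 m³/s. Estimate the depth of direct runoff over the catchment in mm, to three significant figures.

Direct runoff: 0.0, 170.0, 352.0, 846.0, 541.0, 346.0, 0.0 m³/s; ΣQ_DR = 2255 m³/s.
V = ΣQ_DR · Δt = 2255 × 3600 s = 8.118 × 10^6 m³.
Over A = 123 km², depth = V / A = 66.0 mm.

d ≈ 66.0 mm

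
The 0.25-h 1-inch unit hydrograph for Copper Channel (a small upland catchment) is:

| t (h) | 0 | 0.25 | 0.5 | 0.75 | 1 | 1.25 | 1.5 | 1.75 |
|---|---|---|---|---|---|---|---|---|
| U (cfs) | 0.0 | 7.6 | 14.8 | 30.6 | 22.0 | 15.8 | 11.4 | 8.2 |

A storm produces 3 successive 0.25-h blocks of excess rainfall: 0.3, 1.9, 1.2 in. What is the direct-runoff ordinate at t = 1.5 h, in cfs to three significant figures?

By discrete convolution, Q_j = Σ (P_i / 1 in) · U_{j−i}.
At t = 1.5 h (j=6): Q = (0.3/1)·11.4 + (1.9/1)·15.8 + (1.2/1)·22.0 = 59.8 cfs.

Q ≈ 59.8 cfs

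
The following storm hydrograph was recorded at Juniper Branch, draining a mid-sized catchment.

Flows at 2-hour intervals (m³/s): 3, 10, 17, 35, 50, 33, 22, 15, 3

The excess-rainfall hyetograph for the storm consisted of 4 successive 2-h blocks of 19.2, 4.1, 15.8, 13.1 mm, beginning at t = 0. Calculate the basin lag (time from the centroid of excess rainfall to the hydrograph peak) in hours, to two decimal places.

Centroid of excess rainfall: t_c = Σ P_i·t̄_i / ΣP_i = 3.8736 h (block centres at 1, 3, 5, 7 h).
Hydrograph peak occurs at t = 8 h, so basin lag t_L = 8 − 3.8736 = 4.13 h.

t_L ≈ 4.13 h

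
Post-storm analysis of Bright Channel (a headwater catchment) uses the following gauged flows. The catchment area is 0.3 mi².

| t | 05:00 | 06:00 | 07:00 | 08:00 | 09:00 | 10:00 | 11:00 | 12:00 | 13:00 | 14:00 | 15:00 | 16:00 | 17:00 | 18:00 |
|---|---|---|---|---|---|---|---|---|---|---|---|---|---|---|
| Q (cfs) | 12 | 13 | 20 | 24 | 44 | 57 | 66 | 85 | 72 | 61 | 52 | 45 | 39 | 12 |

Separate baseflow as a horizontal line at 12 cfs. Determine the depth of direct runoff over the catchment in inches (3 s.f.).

Direct runoff: 0.0, 1.0, 8.0, 12.0, 32.0, 45.0, 54.0, 73.0, 60.0, 49.0, 40.0, 33.0, 27.0, 0.0 cfs; ΣQ_DR = 434.0 cfs.
V = ΣQ_DR · Δt = 434.0 × 3600 s = 1.562 × 10^6 ft³.
Over A = 0.3 mi², depth = V / A = 2.24 in.

d ≈ 2.24 in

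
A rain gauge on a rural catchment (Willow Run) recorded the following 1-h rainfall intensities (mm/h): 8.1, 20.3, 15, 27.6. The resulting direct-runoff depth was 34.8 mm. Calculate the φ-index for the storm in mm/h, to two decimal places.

φ ≈ 9.37 mm/h

Only the 3 blocks with intensity above φ contribute runoff: 20.3, 15, 27.6 mm/h.
Σ(I−φ)·Δt = d  ⇒  (20.3+15+27.6 − 3φ)·1 = 34.8
φ = (62.90 − 34.8/1) / 3 = 9.37 mm/h.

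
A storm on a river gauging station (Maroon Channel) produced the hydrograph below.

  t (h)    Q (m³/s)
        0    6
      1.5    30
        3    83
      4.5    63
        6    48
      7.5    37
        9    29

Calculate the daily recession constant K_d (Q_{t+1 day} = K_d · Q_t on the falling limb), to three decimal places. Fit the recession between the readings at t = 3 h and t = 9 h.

K_d ≈ 0.015

Between t = 3 h and t = 9 h the flow falls from 83 to 29 m³/s over 4×1.5 h = 6 h.
Per-interval ratio K = (29/83)^(1/4) = 0.7688; K_d = K^(24/1.5) = 0.015.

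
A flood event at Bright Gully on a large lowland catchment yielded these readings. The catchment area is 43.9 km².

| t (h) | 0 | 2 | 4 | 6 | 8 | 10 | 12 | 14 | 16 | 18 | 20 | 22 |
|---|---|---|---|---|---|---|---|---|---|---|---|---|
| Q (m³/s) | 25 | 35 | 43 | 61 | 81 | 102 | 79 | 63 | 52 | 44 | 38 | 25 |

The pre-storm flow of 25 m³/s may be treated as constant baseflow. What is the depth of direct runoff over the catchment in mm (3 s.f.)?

Direct runoff: 0.0, 10.0, 18.0, 36.0, 56.0, 77.0, 54.0, 38.0, 27.0, 19.0, 13.0, 0.0 m³/s; ΣQ_DR = 348.0 m³/s.
V = ΣQ_DR · Δt = 348.0 × 7200 s = 2.506 × 10^6 m³.
Over A = 43.9 km², depth = V / A = 57.1 mm.

d ≈ 57.1 mm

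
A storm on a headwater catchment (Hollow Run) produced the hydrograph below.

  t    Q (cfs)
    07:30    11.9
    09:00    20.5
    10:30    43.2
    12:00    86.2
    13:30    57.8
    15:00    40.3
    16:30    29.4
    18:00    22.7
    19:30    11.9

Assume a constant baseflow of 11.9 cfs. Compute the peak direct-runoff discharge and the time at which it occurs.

Q_p = 74.3 cfs at t = 12:00

Subtracting baseflow gives direct-runoff ordinates: 0.0, 8.6, 31.3, 74.3, 45.9, 28.4, 17.5, 10.8, 0.0 cfs.
The maximum is 74.3 cfs, occurring at the reading for t = 12:00.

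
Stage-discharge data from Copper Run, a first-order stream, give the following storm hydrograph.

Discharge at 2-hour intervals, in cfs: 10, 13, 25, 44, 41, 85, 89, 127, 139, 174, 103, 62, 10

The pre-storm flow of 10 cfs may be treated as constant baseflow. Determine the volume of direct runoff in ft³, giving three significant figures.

V ≈ 5.70 × 10^6 ft³

Direct-runoff ordinates (Q − Q_b): 0.0, 3.0, 15.0, 34.0, 31.0, 75.0, 79.0, 117.0, 129.0, 164.0, 93.0, 52.0, 0.0 cfs.
ΣQ_DR = 792.0 cfs.
With Δt = 2 h = 7200 s, V = ΣQ_DR · Δt = 792.0 × 7200 = 5.70 × 10^6 ft³.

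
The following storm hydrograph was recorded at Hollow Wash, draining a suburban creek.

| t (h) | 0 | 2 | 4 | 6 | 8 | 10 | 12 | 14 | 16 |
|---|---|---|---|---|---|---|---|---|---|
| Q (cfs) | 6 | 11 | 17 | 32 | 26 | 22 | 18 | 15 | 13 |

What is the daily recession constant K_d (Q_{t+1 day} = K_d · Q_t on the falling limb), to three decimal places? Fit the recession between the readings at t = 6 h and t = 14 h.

Between t = 6 h and t = 14 h the flow falls from 32 to 15 cfs over 4×2 h = 8 h.
Per-interval ratio K = (15/32)^(1/4) = 0.8274; K_d = K^(24/2) = 0.103.

K_d ≈ 0.103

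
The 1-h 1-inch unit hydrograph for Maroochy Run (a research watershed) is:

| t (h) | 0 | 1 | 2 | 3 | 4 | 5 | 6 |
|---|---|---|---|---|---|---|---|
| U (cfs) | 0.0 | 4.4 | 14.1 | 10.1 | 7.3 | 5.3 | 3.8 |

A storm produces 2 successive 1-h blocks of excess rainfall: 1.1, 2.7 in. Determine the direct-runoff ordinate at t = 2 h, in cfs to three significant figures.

By discrete convolution, Q_j = Σ (P_i / 1 in) · U_{j−i}.
At t = 2 h (j=2): Q = (1.1/1)·14.1 + (2.7/1)·4.4 = 27.4 cfs.

Q ≈ 27.4 cfs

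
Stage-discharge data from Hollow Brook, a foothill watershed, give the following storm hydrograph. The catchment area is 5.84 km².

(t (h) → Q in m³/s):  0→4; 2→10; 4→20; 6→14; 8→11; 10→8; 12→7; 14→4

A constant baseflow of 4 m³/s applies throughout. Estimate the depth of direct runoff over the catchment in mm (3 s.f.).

d ≈ 56.7 mm

Direct runoff: 0.0, 6.0, 16.0, 10.0, 7.0, 4.0, 3.0, 0.0 m³/s; ΣQ_DR = 46.00 m³/s.
V = ΣQ_DR · Δt = 46.00 × 7200 s = 3.312 × 10^5 m³.
Over A = 5.84 km², depth = V / A = 56.7 mm.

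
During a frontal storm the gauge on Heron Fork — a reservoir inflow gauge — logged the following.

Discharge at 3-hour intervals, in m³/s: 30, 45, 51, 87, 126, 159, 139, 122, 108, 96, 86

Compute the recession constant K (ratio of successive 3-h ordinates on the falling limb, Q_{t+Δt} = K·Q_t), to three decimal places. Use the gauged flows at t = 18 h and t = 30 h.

K ≈ 0.887

Using the recession-limb readings at t = 18 h and t = 30 h: Q falls from 139 to 86 m³/s over 4 intervals.
K = (Q₂/Q₁)^(1/4) = (86/139)^(1/4) = 0.887.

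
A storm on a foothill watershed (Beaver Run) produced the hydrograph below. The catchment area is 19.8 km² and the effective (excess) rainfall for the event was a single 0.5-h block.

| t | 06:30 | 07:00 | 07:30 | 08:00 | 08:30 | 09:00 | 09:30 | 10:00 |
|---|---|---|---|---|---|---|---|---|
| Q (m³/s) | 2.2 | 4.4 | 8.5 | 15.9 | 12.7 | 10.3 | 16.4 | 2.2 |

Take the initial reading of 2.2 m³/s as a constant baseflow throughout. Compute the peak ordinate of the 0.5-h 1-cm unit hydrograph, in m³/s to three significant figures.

U_p ≈ 28.4 m³/s

Direct runoff: 0.0, 2.2, 6.3, 13.7, 10.5, 8.1, 14.2, 0.0 m³/s; ΣQ_DR = 55.00 m³/s, peak = 14.2 m³/s.
Runoff depth d = ΣQ_DR·Δt / A = 55.00 × 1800 / (19.8 km²) = 5.000 mm.
The 1-cm UH is the DRH scaled by (10 mm)/d, so U_p = 14.2 × 10/5.000 = 28.4 m³/s.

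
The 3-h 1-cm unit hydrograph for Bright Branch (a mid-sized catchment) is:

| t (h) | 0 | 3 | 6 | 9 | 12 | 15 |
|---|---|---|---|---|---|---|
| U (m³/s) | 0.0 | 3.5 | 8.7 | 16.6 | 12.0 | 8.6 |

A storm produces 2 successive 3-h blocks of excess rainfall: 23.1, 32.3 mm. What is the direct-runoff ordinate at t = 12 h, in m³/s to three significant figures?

Q ≈ 81.3 m³/s

By discrete convolution, Q_j = Σ (P_i / 10 mm) · U_{j−i}.
At t = 12 h (j=4): Q = (23.1/10)·12.0 + (32.3/10)·16.6 = 81.3 m³/s.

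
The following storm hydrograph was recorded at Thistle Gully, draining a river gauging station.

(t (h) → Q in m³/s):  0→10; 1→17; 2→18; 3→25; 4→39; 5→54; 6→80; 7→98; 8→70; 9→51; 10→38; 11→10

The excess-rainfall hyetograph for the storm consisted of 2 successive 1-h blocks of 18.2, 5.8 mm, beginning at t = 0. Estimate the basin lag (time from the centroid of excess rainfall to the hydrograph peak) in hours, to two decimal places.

Centroid of excess rainfall: t_c = Σ P_i·t̄_i / ΣP_i = 0.7417 h (block centres at 0.5, 1.5 h).
Hydrograph peak occurs at t = 7 h, so basin lag t_L = 7 − 0.7417 = 6.26 h.

t_L ≈ 6.26 h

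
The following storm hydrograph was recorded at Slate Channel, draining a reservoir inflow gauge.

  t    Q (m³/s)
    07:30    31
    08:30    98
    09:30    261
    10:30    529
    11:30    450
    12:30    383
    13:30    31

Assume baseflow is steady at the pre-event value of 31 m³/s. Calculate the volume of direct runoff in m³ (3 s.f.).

V ≈ 5.64 × 10^6 m³

Direct-runoff ordinates (Q − Q_b): 0.0, 67.0, 230.0, 498.0, 419.0, 352.0, 0.0 m³/s.
ΣQ_DR = 1566 m³/s.
With Δt = 1 h = 3600 s, V = ΣQ_DR · Δt = 1566 × 3600 = 5.64 × 10^6 m³.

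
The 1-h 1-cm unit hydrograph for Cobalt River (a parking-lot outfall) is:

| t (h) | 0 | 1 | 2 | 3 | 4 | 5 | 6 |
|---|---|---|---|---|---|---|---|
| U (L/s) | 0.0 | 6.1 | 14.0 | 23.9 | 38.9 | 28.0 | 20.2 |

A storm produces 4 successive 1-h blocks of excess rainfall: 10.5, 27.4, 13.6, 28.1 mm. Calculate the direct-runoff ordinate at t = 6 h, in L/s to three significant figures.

Q ≈ 218 L/s

By discrete convolution, Q_j = Σ (P_i / 10 mm) · U_{j−i}.
At t = 6 h (j=6): Q = (10.5/10)·20.2 + (27.4/10)·28.0 + (13.6/10)·38.9 + (28.1/10)·23.9 = 218 L/s.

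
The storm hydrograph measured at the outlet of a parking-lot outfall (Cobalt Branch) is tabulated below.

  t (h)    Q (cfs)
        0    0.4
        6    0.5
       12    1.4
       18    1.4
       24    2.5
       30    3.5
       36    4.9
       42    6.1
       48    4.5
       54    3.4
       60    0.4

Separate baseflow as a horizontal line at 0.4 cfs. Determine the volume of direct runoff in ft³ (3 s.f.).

V ≈ 5.31 × 10^5 ft³

Direct-runoff ordinates (Q − Q_b): 0.0, 0.1, 1.0, 1.0, 2.1, 3.1, 4.5, 5.7, 4.1, 3.0, 0.0 cfs.
ΣQ_DR = 24.60 cfs.
With Δt = 6 h = 21600 s, V = ΣQ_DR · Δt = 24.60 × 21600 = 5.31 × 10^5 ft³.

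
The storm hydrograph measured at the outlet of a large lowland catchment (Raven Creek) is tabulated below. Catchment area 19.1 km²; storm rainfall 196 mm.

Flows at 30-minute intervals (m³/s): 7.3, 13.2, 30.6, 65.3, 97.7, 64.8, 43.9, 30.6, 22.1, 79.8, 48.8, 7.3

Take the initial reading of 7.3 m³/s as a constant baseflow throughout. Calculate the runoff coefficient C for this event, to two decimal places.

ΣQ_DR = 423.8 m³/s; V = ΣQ_DR·Δt = 7.628 × 10^5 m³.
Runoff depth d = V / A = 39.94 mm.
C = d / P = 39.94 / 196 = 0.20.

C ≈ 0.20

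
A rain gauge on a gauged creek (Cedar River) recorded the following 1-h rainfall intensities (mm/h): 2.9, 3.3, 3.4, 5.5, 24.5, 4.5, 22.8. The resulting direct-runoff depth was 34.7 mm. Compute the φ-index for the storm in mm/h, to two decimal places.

φ ≈ 6.30 mm/h

Only the 2 blocks with intensity above φ contribute runoff: 24.5, 22.8 mm/h.
Σ(I−φ)·Δt = d  ⇒  (24.5+22.8 − 2φ)·1 = 34.7
φ = (47.30 − 34.7/1) / 2 = 6.30 mm/h.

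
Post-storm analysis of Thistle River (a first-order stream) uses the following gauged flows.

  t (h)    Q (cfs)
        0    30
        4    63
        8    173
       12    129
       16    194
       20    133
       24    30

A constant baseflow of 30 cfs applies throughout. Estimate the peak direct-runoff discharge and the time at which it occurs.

Subtracting baseflow gives direct-runoff ordinates: 0.0, 33.0, 143.0, 99.0, 164.0, 103.0, 0.0 cfs.
The maximum is 164.0 cfs, occurring at the reading for t = 16 h.

Q_p = 164.0 cfs at t = 16 h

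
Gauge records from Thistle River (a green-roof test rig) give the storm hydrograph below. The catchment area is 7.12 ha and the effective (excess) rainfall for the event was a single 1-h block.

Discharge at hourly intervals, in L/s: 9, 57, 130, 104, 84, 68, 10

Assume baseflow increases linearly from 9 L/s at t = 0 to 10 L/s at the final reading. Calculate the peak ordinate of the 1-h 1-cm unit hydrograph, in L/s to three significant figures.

Direct runoff: 0.00, 47.83, 120.67, 94.50, 74.33, 58.17, 0.00 L/s; ΣQ_DR = 395.5 L/s, peak = 120.67 L/s.
Runoff depth d = ΣQ_DR·Δt / A = 395.5 × 3600 / (7.12 ha) = 20.00 mm.
The 1-cm UH is the DRH scaled by (10 mm)/d, so U_p = 120.67 × 10/20.00 = 60.3 L/s.

U_p ≈ 60.3 L/s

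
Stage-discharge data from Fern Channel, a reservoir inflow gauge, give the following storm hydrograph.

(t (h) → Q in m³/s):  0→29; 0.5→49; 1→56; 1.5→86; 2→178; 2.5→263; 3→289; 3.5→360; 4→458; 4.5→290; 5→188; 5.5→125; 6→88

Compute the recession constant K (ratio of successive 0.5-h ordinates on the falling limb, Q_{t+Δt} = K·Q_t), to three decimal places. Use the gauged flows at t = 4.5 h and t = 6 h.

K ≈ 0.672

Using the recession-limb readings at t = 4.5 h and t = 6 h: Q falls from 290 to 88 m³/s over 3 intervals.
K = (Q₂/Q₁)^(1/3) = (88/290)^(1/3) = 0.672.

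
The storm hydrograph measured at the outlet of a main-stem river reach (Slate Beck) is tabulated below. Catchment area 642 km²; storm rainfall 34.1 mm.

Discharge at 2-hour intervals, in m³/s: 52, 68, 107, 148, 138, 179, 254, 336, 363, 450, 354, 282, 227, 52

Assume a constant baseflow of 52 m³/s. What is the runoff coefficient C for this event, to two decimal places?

ΣQ_DR = 2282 m³/s; V = ΣQ_DR·Δt = 1.643 × 10^7 m³.
Runoff depth d = V / A = 25.59 mm.
C = d / P = 25.59 / 34.1 = 0.75.

C ≈ 0.75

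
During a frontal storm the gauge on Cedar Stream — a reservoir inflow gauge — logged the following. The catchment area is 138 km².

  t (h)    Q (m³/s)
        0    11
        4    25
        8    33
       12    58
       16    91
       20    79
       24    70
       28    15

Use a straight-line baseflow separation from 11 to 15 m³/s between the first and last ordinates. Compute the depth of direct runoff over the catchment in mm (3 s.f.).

d ≈ 29.0 mm

Direct runoff: 0.00, 13.43, 20.86, 45.29, 77.71, 65.14, 55.57, 0.00 m³/s; ΣQ_DR = 278.0 m³/s.
V = ΣQ_DR · Δt = 278.0 × 14400 s = 4.003 × 10^6 m³.
Over A = 138 km², depth = V / A = 29.0 mm.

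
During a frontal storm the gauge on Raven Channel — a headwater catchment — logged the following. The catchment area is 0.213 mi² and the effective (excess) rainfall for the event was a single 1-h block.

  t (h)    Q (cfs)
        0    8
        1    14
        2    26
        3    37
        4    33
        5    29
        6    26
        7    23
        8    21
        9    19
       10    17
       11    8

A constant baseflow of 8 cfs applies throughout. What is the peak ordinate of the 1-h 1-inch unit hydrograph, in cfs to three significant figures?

U_p ≈ 24.2 cfs

Direct runoff: 0.0, 6.0, 18.0, 29.0, 25.0, 21.0, 18.0, 15.0, 13.0, 11.0, 9.0, 0.0 cfs; ΣQ_DR = 165.0 cfs, peak = 29.0 cfs.
Runoff depth d = ΣQ_DR·Δt / A = 165.0 × 3600 / (0.213 mi²) = 1.200 in.
The 1-inch UH is the DRH scaled by (1 in)/d, so U_p = 29.0 × 1/1.200 = 24.2 cfs.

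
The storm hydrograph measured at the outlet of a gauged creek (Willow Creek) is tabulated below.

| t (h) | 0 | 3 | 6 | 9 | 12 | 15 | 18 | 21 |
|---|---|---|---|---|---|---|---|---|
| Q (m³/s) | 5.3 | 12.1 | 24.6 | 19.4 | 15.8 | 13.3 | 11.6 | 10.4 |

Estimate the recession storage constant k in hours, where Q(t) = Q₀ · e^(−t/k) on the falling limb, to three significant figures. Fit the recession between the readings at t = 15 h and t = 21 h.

k ≈ 24.4 h

On the falling limb, Q drops from 13.3 to 10.4 m³/s between t = 15 h and t = 21 h (Δt = 6 h).
k = −Δt / ln(Q₂/Q₁) = −6 / ln(10.4/13.3) = 24.4 h.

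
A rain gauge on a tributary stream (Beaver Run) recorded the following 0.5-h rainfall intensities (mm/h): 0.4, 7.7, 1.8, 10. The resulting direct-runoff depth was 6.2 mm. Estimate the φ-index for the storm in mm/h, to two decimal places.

φ ≈ 2.65 mm/h

Only the 2 blocks with intensity above φ contribute runoff: 7.7, 10 mm/h.
Σ(I−φ)·Δt = d  ⇒  (7.7+10 − 2φ)·0.5 = 6.2
φ = (17.70 − 6.2/0.5) / 2 = 2.65 mm/h.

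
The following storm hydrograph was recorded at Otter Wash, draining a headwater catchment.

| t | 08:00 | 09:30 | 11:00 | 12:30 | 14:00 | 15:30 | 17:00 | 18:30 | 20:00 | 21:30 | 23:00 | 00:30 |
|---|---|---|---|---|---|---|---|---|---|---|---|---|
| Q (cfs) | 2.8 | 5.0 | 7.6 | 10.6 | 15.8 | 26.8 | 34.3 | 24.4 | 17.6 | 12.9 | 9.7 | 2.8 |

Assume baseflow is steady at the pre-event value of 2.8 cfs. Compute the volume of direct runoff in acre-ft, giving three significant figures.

Direct-runoff ordinates (Q − Q_b): 0.0, 2.2, 4.8, 7.8, 13.0, 24.0, 31.5, 21.6, 14.8, 10.1, 6.9, 0.0 cfs.
ΣQ_DR = 136.7 cfs.
With Δt = 1.5 h = 5400 s, V = ΣQ_DR · Δt = 136.7 × 5400 = 7.38 × 10^5 ft³ = 16.9 acre-ft.

V ≈ 16.9 acre-ft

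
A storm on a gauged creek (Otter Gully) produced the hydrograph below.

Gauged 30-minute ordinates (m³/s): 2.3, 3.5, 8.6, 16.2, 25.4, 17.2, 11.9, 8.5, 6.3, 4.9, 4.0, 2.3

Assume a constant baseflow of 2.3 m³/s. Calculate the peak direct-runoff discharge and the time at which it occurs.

Q_p = 23.1 m³/s at t = 2 h

Subtracting baseflow gives direct-runoff ordinates: 0.0, 1.2, 6.3, 13.9, 23.1, 14.9, 9.6, 6.2, 4.0, 2.6, 1.7, 0.0 m³/s.
The maximum is 23.1 m³/s, occurring at the reading for t = 2 h.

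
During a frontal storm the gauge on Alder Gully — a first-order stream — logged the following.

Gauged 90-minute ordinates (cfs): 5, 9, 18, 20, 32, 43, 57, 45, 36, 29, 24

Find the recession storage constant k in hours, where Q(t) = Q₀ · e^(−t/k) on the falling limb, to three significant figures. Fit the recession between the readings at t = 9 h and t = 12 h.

On the falling limb, Q drops from 57 to 36 cfs between t = 9 h and t = 12 h (Δt = 3 h).
k = −Δt / ln(Q₂/Q₁) = −3 / ln(36/57) = 6.53 h.

k ≈ 6.53 h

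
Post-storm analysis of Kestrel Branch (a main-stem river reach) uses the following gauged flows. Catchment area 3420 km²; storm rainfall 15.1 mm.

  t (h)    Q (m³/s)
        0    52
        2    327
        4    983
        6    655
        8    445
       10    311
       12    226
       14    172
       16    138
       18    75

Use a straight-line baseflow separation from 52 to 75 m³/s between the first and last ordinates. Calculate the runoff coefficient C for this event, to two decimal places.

ΣQ_DR = 2749 m³/s; V = ΣQ_DR·Δt = 1.979 × 10^7 m³.
Runoff depth d = V / A = 5.787 mm.
C = d / P = 5.787 / 15.1 = 0.38.

C ≈ 0.38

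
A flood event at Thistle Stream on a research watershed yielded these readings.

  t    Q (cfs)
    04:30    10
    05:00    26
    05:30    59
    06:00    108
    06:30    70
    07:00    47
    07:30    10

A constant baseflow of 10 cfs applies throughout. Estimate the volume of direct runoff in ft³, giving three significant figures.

V ≈ 4.68 × 10^5 ft³

Direct-runoff ordinates (Q − Q_b): 0.0, 16.0, 49.0, 98.0, 60.0, 37.0, 0.0 cfs.
ΣQ_DR = 260.0 cfs.
With Δt = 0.5 h = 1800 s, V = ΣQ_DR · Δt = 260.0 × 1800 = 4.68 × 10^5 ft³.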